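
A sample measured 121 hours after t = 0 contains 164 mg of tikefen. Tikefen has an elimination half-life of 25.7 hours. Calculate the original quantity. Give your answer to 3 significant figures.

4290 mg

Number of half-lives elapsed: n = 121/25.7 ≈ 4.7082.
A₀ = A × 2^n = 164 × 2^4.7082 = 164 × 26.14 ≈ 4286.9 mg.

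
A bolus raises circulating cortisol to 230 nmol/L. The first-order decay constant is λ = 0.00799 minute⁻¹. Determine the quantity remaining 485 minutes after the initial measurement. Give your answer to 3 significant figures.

t½ = ln 2 / λ = 0.69315 / 0.00799 ≈ 86.752 minutes.
Number of half-lives: n = 485/86.752 ≈ 5.5907.
Remaining = 230 × (1/2)^5.5907 = 230 × 0.020751 ≈ 4.7728 nmol/L.

4.77 nmol/L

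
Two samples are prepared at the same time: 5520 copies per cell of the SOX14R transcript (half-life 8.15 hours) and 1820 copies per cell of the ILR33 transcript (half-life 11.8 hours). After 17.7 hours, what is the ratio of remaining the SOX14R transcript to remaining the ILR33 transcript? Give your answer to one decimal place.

1.9

SOX14R transcript: 5520 × (1/2)^(17.7/8.15) = 5520 × (1/2)^2.1718 ≈ 1225.1 copies per cell.
ILR33 transcript: 1820 × (1/2)^(17.7/11.8) = 1820 × (1/2)^1.5 ≈ 643.47 copies per cell.
Ratio ≈ 1225.1 / 643.47 ≈ 1.9039.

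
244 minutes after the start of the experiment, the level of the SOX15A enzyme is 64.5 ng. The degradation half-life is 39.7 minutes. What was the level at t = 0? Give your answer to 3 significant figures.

Number of half-lives elapsed: n = 244/39.7 ≈ 6.1461.
A₀ = A × 2^n = 64.5 × 2^6.1461 = 64.5 × 70.821 ≈ 4567.9 ng.

4570 ng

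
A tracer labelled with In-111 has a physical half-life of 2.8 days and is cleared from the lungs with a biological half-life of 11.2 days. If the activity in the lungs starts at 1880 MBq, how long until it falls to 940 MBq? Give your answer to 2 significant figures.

2.2 days

1/t_eff = 1/t_phys + 1/t_biol = 1/2.8 + 1/11.2 = 0.44643 per day.
t_eff = 2.8 × 11.2 / (2.8 + 11.2) ≈ 2.24 days.
n = log₂(1880/940) ≈ 1; t = 1 × 2.24 ≈ 2.24 days.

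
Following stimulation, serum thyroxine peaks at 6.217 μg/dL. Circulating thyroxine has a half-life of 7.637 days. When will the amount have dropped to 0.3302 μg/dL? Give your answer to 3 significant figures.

32.3 days

Fraction remaining = 0.3302/6.217 ≈ 0.053112.
n = log₂(6.217/0.3302) = ln(18.828)/ln 2 ≈ 4.2348 half-lives.
t = n × t½ = 4.2348 × 7.637 ≈ 32.341 days.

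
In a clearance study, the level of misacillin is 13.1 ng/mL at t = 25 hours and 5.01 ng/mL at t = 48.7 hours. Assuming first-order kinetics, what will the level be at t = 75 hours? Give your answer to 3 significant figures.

Over Δt = 48.7 − 25 = 23.7 hours, the level fell by a factor of 13.1/5.01 ≈ 2.6148.
n = log₂(2.6148) ≈ 1.3867 half-lives, so t½ = 23.7/1.3867 ≈ 17.091 hours.
From t = 48.7 to t = 75: 5.01 × (1/2)^((75−48.7)/17.091) ≈ 1.7243 ng/mL.

1.72 ng/mL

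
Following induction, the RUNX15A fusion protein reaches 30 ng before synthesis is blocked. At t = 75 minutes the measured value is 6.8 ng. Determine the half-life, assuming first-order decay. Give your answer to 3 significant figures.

A/A₀ = 6.8/30 ≈ 0.22667.
n = log₂(4.4118) ≈ 2.1414 half-lives elapsed in 75 minutes.
t½ = 75/2.1414 ≈ 35.025 minutes.

35.0 minutes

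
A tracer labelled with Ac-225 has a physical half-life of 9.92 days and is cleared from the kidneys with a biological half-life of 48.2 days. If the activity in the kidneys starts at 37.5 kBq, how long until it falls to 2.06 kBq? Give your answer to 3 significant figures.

1/t_eff = 1/t_phys + 1/t_biol = 1/9.92 + 1/48.2 = 0.12155 per day.
t_eff = 9.92 × 48.2 / (9.92 + 48.2) ≈ 8.2268 days.
n = log₂(37.5/2.06) ≈ 4.1862; t = 4.1862 × 8.2268 ≈ 34.439 days.

34.4 days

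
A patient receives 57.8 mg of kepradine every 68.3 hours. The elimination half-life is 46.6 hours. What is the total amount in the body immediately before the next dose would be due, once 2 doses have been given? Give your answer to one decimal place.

28.5 mg

The 2 doses were given 136.6, 68.3 hours ago.
Total = 57.8·(1/2)^(136.6/46.6) + 57.8·(1/2)^(68.3/46.6)
      = 7.5772 + 20.928 ≈ 28.505 mg.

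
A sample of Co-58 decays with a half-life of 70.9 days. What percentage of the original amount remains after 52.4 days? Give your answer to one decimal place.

59.9%

n = 52.4/70.9 ≈ 0.73907 half-lives.
Fraction remaining = (1/2)^0.73907 ≈ 0.59913, i.e. 59.913%.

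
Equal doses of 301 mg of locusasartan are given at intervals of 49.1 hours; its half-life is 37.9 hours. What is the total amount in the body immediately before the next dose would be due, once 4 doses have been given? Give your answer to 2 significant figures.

The 4 doses were given 196.4, 147.3, 98.2, 49.1 hours ago.
Total = 301·(1/2)^(196.4/37.9) + 301·(1/2)^(147.3/37.9) + 301·(1/2)^(98.2/37.9) + 301·(1/2)^(49.1/37.9)
      = 8.2911 + 20.352 + 49.956 + 122.62 ≈ 201.22 mg.

200 mg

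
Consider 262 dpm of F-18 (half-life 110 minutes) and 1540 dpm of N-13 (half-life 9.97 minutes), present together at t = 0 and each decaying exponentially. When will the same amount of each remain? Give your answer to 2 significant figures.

Set 262·(1/2)^(t/110) = 1540·(1/2)^(t/9.97).
Taking log₂: log₂(262/1540) = t·(1/110 − 1/9.97).
log₂(0.17013) = -2.5553; 1/110 − 1/9.97 = -0.09121.
t = -2.5553 / -0.09121 ≈ 28.015 minutes.

28 minutes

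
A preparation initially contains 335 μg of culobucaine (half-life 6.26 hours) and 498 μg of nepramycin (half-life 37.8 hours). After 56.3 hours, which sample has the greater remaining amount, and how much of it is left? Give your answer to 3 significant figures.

culobucaine: 335 × (1/2)^8.9936 ≈ 0.6572 μg.
nepramycin: 498 × (1/2)^1.4894 ≈ 177.37 μg.
Nepramycin has more remaining, at ≈ 177.37 μg.

nepramycin, 177 μg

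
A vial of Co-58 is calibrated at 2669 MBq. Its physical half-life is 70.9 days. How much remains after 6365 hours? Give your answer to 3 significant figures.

200 MBq

Convert the elapsed time: 6365 hours = 265.208 days.
Number of half-lives: n = 265.208/70.9 ≈ 3.7406.
Remaining = 2669 × (1/2)^3.7406 = 2669 × 0.074811 ≈ 199.67 MBq.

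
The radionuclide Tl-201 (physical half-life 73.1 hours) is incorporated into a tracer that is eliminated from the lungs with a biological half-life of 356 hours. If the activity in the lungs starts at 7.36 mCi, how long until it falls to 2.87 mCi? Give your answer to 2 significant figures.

82 hours

1/t_eff = 1/t_phys + 1/t_biol = 1/73.1 + 1/356 = 0.016489 per hour.
t_eff = 73.1 × 356 / (73.1 + 356) ≈ 60.647 hours.
n = log₂(7.36/2.87) ≈ 1.3587; t = 1.3587 × 60.647 ≈ 82.398 hours.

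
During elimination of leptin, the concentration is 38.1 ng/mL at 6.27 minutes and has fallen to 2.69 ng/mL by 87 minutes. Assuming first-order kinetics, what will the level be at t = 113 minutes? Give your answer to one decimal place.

1.1 ng/mL

Over Δt = 87 − 6.27 = 80.73 minutes, the level fell by a factor of 38.1/2.69 ≈ 14.164.
n = log₂(14.164) ≈ 3.8241 half-lives, so t½ = 80.73/3.8241 ≈ 21.111 minutes.
From t = 87 to t = 113: 2.69 × (1/2)^((113−87)/21.111) ≈ 1.1455 ng/mL.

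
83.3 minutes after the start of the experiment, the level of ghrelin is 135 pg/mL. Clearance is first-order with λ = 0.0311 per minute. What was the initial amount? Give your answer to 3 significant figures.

1800 pg/mL

t½ = ln 2 / λ = 0.69315 / 0.0311 ≈ 22.288 minutes.
Number of half-lives elapsed: n = 83.3/22.288 ≈ 3.7375.
A₀ = A × 2^n = 135 × 2^3.7375 = 135 × 13.338 ≈ 1800.7 pg/mL.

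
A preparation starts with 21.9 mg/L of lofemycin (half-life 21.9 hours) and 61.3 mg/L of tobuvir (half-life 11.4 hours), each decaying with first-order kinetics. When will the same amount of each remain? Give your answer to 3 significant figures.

Set 21.9·(1/2)^(t/21.9) = 61.3·(1/2)^(t/11.4).
Taking log₂: log₂(21.9/61.3) = t·(1/21.9 − 1/11.4).
log₂(0.35726) = -1.485; 1/21.9 − 1/11.4 = -0.042057.
t = -1.485 / -0.042057 ≈ 35.308 hours.

35.3 hours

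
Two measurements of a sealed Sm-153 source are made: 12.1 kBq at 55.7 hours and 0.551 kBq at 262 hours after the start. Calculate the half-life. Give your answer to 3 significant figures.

Over Δt = 262 − 55.7 = 206.3 hours, the level fell by a factor of 12.1/0.551 ≈ 21.96.
n = log₂(21.96) ≈ 4.4568 half-lives, so t½ = 206.3/4.4568 ≈ 46.289 hours.

46.3 hours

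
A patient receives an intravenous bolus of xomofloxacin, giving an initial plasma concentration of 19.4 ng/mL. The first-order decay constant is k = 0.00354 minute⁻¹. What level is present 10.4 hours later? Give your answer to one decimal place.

2.1 ng/mL

t½ = ln 2 / k = 0.69315 / 0.00354 ≈ 195.8 minutes.
Convert the elapsed time: 10.4 hours = 624 minutes.
Number of half-lives: n = 624/195.8 ≈ 3.1869.
Remaining = 19.4 × (1/2)^3.1869 = 19.4 × 0.10981 ≈ 2.1304 ng/mL.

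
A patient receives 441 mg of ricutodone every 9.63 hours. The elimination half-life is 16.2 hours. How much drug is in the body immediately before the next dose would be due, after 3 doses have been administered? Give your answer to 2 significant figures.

The 3 doses were given 28.89, 19.26, 9.63 hours ago.
Total = 441·(1/2)^(28.89/16.2) + 441·(1/2)^(19.26/16.2) + 441·(1/2)^(9.63/16.2)
      = 128.12 + 193.44 + 292.07 ≈ 613.63 mg.

610 mg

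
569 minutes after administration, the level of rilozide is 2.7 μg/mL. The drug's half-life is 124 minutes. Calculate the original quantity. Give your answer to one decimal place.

65.0 μg/mL

Number of half-lives elapsed: n = 569/124 ≈ 4.5887.
A₀ = A × 2^n = 2.7 × 2^4.5887 = 2.7 × 24.062 ≈ 64.969 μg/mL.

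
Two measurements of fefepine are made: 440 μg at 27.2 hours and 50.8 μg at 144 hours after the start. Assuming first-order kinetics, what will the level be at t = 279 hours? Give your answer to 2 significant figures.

Over Δt = 144 − 27.2 = 116.8 hours, the level fell by a factor of 440/50.8 ≈ 8.6614.
n = log₂(8.6614) ≈ 3.1146 half-lives, so t½ = 116.8/3.1146 ≈ 37.501 hours.
From t = 144 to t = 279: 50.8 × (1/2)^((279−144)/37.501) ≈ 4.1897 μg.

4.2 μg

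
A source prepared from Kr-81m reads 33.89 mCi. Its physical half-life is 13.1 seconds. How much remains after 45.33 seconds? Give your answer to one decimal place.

3.1 mCi

Number of half-lives: n = 45.33/13.1 ≈ 3.4603.
Remaining = 33.89 × (1/2)^3.4603 = 33.89 × 0.090854 ≈ 3.079 mCi.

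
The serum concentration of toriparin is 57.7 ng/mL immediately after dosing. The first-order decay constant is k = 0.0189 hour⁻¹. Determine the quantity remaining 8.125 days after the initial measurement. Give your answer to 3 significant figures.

t½ = ln 2 / k = 0.69315 / 0.0189 ≈ 36.674 hours.
Convert the elapsed time: 8.125 days = 195 hours.
Number of half-lives: n = 195/36.674 ≈ 5.3171.
Remaining = 57.7 × (1/2)^5.3171 = 57.7 × 0.025085 ≈ 1.4474 ng/mL.

1.45 ng/mL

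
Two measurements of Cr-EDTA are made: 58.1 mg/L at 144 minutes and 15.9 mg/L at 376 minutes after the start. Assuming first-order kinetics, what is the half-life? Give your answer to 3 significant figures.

124 minutes

Over Δt = 376 − 144 = 232 minutes, the level fell by a factor of 58.1/15.9 ≈ 3.6541.
n = log₂(3.6541) ≈ 1.8695 half-lives, so t½ = 232/1.8695 ≈ 124.1 minutes.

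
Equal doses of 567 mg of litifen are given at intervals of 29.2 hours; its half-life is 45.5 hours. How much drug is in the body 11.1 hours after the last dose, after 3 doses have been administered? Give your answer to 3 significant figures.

982 mg

The 3 doses were given 69.5, 40.3, 11.1 hours ago.
Total = 567·(1/2)^(69.5/45.5) + 567·(1/2)^(40.3/45.5) + 567·(1/2)^(11.1/45.5)
      = 196.68 + 306.87 + 478.79 ≈ 982.34 mg.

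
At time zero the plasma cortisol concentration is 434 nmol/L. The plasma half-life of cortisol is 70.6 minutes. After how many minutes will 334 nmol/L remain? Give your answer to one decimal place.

Fraction remaining = 334/434 ≈ 0.76959.
n = log₂(434/334) = ln(1.2994)/ln 2 ≈ 0.37785 half-lives.
t = n × t½ = 0.37785 × 70.6 ≈ 26.676 minutes.

26.7 minutes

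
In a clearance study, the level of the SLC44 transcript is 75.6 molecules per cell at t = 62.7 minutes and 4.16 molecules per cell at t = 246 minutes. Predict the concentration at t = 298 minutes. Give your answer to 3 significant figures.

1.83 molecules per cell

Over Δt = 246 − 62.7 = 183.3 minutes, the level fell by a factor of 75.6/4.16 ≈ 18.173.
n = log₂(18.173) ≈ 4.1837 half-lives, so t½ = 183.3/4.1837 ≈ 43.813 minutes.
From t = 246 to t = 298: 4.16 × (1/2)^((298−246)/43.813) ≈ 1.8273 molecules per cell.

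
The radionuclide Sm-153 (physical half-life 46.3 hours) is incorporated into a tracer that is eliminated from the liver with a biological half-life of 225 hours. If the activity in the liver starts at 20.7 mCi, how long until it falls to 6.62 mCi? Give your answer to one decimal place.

1/t_eff = 1/t_phys + 1/t_biol = 1/46.3 + 1/225 = 0.026043 per hour.
t_eff = 46.3 × 225 / (46.3 + 225) ≈ 38.398 hours.
n = log₂(20.7/6.62) ≈ 1.6447; t = 1.6447 × 38.398 ≈ 63.155 hours.

63.2 hours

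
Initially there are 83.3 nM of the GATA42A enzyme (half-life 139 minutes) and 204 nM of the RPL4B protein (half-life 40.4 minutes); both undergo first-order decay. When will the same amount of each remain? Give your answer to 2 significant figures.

74 minutes

Set 83.3·(1/2)^(t/139) = 204·(1/2)^(t/40.4).
Taking log₂: log₂(83.3/204) = t·(1/139 − 1/40.4).
log₂(0.40833) = -1.2922; 1/139 − 1/40.4 = -0.017558.
t = -1.2922 / -0.017558 ≈ 73.594 minutes.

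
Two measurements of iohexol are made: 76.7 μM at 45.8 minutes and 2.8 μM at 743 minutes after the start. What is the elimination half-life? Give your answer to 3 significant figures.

Over Δt = 743 − 45.8 = 697.2 minutes, the level fell by a factor of 76.7/2.8 ≈ 27.393.
n = log₂(27.393) ≈ 4.7757 half-lives, so t½ = 697.2/4.7757 ≈ 145.99 minutes.

146 minutes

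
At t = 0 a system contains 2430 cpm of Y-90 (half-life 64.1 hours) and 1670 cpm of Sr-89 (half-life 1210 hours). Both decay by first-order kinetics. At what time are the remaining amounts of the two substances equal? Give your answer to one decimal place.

36.6 hours

Set 2430·(1/2)^(t/64.1) = 1670·(1/2)^(t/1210).
Taking log₂: log₂(2430/1670) = t·(1/64.1 − 1/1210).
log₂(1.4551) = 0.54111; 1/64.1 − 1/1210 = 0.014774.
t = 0.54111 / 0.014774 ≈ 36.625 hours.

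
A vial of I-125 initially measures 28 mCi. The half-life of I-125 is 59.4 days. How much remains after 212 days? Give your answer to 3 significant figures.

Number of half-lives: n = 212/59.4 ≈ 3.569.
Remaining = 28 × (1/2)^3.569 = 28 × 0.084259 ≈ 2.3593 mCi.

2.36 mCi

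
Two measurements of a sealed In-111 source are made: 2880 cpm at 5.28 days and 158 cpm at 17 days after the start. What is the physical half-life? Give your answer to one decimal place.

Over Δt = 17 − 5.28 = 11.72 days, the level fell by a factor of 2880/158 ≈ 18.228.
n = log₂(18.228) ≈ 4.1881 half-lives, so t½ = 11.72/4.1881 ≈ 2.7984 days.

2.8 days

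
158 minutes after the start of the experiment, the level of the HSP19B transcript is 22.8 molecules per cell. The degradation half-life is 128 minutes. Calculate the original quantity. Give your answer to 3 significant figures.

53.6 molecules per cell

Number of half-lives elapsed: n = 158/128 ≈ 1.2344.
A₀ = A × 2^n = 22.8 × 2^1.2344 = 22.8 × 2.3528 ≈ 53.644 molecules per cell.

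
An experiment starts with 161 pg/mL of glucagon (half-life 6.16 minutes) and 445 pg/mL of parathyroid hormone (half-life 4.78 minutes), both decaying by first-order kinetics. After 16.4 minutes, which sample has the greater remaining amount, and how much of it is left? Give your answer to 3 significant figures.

glucagon: 161 × (1/2)^2.6623 ≈ 25.432 pg/mL.
parathyroid hormone: 445 × (1/2)^3.431 ≈ 41.261 pg/mL.
Parathyroid hormone has more remaining, at ≈ 41.261 pg/mL.

parathyroid hormone, 41.3 pg/mL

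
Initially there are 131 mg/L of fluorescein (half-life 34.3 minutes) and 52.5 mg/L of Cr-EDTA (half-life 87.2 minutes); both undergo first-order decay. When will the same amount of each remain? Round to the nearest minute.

Set 131·(1/2)^(t/34.3) = 52.5·(1/2)^(t/87.2).
Taking log₂: log₂(131/52.5) = t·(1/34.3 − 1/87.2).
log₂(2.4952) = 1.3192; 1/34.3 − 1/87.2 = 0.017687.
t = 1.3192 / 0.017687 ≈ 74.586 minutes.

75 minutes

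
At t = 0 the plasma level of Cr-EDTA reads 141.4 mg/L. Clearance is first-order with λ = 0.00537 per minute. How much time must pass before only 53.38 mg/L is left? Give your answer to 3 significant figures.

t½ = ln 2 / λ = 0.69315 / 0.00537 ≈ 129.08 minutes.
Fraction remaining = 53.38/141.4 ≈ 0.37751.
n = log₂(141.4/53.38) = ln(2.6489)/ln 2 ≈ 1.4054 half-lives.
t = n × t½ = 1.4054 × 129.08 ≈ 181.41 minutes.

181 minutes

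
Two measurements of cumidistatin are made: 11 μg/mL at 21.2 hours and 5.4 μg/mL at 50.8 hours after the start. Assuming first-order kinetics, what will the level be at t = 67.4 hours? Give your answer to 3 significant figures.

3.62 μg/mL

Over Δt = 50.8 − 21.2 = 29.6 hours, the level fell by a factor of 11/5.4 ≈ 2.037.
n = log₂(2.037) ≈ 1.0265 half-lives, so t½ = 29.6/1.0265 ≈ 28.837 hours.
From t = 50.8 to t = 67.4: 5.4 × (1/2)^((67.4−50.8)/28.837) ≈ 3.6233 μg/mL.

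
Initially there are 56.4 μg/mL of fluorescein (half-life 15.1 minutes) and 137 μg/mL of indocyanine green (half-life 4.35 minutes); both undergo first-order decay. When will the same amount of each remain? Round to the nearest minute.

Set 56.4·(1/2)^(t/15.1) = 137·(1/2)^(t/4.35).
Taking log₂: log₂(56.4/137) = t·(1/15.1 − 1/4.35).
log₂(0.41168) = -1.2804; 1/15.1 − 1/4.35 = -0.16366.
t = -1.2804 / -0.16366 ≈ 7.8236 minutes.

8 minutes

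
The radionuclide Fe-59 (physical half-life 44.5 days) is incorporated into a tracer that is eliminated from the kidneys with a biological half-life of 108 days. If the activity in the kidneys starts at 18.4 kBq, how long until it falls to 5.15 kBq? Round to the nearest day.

58 days

1/t_eff = 1/t_phys + 1/t_biol = 1/44.5 + 1/108 = 0.031731 per day.
t_eff = 44.5 × 108 / (44.5 + 108) ≈ 31.515 days.
n = log₂(18.4/5.15) ≈ 1.8371; t = 1.8371 × 31.515 ≈ 57.895 days.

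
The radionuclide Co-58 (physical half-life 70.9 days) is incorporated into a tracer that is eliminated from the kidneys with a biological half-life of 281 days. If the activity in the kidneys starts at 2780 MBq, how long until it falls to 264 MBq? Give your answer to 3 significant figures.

192 days

1/t_eff = 1/t_phys + 1/t_biol = 1/70.9 + 1/281 = 0.017663 per day.
t_eff = 70.9 × 281 / (70.9 + 281) ≈ 56.615 days.
n = log₂(2780/264) ≈ 3.3965; t = 3.3965 × 56.615 ≈ 192.29 days.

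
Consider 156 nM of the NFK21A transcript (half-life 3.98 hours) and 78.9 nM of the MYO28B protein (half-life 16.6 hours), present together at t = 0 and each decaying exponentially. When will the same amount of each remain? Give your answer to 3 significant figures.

5.15 hours

Set 156·(1/2)^(t/3.98) = 78.9·(1/2)^(t/16.6).
Taking log₂: log₂(156/78.9) = t·(1/3.98 − 1/16.6).
log₂(1.9772) = 0.98345; 1/3.98 − 1/16.6 = 0.19102.
t = 0.98345 / 0.19102 ≈ 5.1485 hours.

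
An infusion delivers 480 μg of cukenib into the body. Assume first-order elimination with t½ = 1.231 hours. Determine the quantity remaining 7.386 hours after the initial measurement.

7.5 μg

Elapsed time is 6 half-lives (7.386/1.231).
Each half-life halves the amount: 480 × (1/2)^6 = 480/64 = 7.5 μg.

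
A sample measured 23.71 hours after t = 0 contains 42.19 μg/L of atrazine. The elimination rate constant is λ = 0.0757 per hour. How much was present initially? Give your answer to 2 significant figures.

250 μg/L

t½ = ln 2 / λ = 0.69315 / 0.0757 ≈ 9.1565 hours.
Number of half-lives elapsed: n = 23.71/9.1565 ≈ 2.5894.
A₀ = A × 2^n = 42.19 × 2^2.5894 = 42.19 × 6.0186 ≈ 253.92 μg/L.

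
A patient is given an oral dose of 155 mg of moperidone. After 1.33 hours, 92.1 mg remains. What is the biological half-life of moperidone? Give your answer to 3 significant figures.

1.77 hours

A/A₀ = 92.1/155 ≈ 0.59419.
n = log₂(1.683) ≈ 0.751 half-lives elapsed in 1.33 hours.
t½ = 1.33/0.751 ≈ 1.771 hours.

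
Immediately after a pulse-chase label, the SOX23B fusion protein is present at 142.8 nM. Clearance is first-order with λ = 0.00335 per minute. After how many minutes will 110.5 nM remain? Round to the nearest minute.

t½ = ln 2 / λ = 0.69315 / 0.00335 ≈ 206.91 minutes.
Fraction remaining = 110.5/142.8 ≈ 0.77381.
n = log₂(142.8/110.5) = ln(1.2923)/ln 2 ≈ 0.36995 half-lives.
t = n × t½ = 0.36995 × 206.91 ≈ 76.546 minutes.

77 minutes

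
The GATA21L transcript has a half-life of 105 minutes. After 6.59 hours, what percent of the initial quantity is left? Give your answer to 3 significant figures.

6.59 hours = 395.4 minutes.
n = 395.4/105 ≈ 3.7657 half-lives.
Fraction remaining = (1/2)^3.7657 ≈ 0.07352, i.e. 7.352%.

7.35%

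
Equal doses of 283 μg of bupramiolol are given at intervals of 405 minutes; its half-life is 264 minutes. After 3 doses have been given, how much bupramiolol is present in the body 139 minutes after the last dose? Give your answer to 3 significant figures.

The 3 doses were given 949, 544, 139 minutes ago.
Total = 283·(1/2)^(949/264) + 283·(1/2)^(544/264) + 283·(1/2)^(139/264)
      = 23.425 + 67.839 + 196.47 ≈ 287.73 μg.

288 μg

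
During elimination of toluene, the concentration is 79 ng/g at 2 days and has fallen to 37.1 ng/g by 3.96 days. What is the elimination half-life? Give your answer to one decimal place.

1.8 days

Over Δt = 3.96 − 2 = 1.96 days, the level fell by a factor of 79/37.1 ≈ 2.1294.
n = log₂(2.1294) ≈ 1.0904 half-lives, so t½ = 1.96/1.0904 ≈ 1.7975 days.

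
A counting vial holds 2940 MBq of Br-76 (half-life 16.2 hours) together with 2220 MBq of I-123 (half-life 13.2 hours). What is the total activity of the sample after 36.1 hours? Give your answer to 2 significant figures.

960 MBq

Br-76: 2940 × (1/2)^(36.1/16.2) = 2940 × (1/2)^2.2284 ≈ 627.38 MBq.
I-123: 2220 × (1/2)^(36.1/13.2) = 2220 × (1/2)^2.7348 ≈ 333.49 MBq.
Total = 627.38 + 333.49 ≈ 960.87 MBq.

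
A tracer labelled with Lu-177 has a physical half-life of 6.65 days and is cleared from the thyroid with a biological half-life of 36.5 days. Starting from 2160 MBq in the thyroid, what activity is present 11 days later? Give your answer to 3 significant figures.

557 MBq

1/t_eff = 1/t_phys + 1/t_biol = 1/6.65 + 1/36.5 = 0.17777 per day.
t_eff = 6.65 × 36.5 / (6.65 + 36.5) ≈ 5.6251 days.
Remaining = 2160 × (1/2)^(11/5.6251) = 2160 × (1/2)^1.9555 ≈ 556.91 MBq.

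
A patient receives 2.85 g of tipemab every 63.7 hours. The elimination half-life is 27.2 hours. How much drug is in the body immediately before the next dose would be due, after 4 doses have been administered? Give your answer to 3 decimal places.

0.699 g

The 4 doses were given 254.8, 191.1, 127.4, 63.7 hours ago.
Total = 2.85·(1/2)^(254.8/27.2) + 2.85·(1/2)^(191.1/27.2) + 2.85·(1/2)^(127.4/27.2) + 2.85·(1/2)^(63.7/27.2)
      = 0.0043142 + 0.021872 + 0.11089 + 0.56216 ≈ 0.69923 g.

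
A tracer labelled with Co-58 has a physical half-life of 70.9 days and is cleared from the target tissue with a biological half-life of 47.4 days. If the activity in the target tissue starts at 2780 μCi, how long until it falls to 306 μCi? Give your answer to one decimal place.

1/t_eff = 1/t_phys + 1/t_biol = 1/70.9 + 1/47.4 = 0.035201 per day.
t_eff = 70.9 × 47.4 / (70.9 + 47.4) ≈ 28.408 days.
n = log₂(2780/306) ≈ 3.1835; t = 3.1835 × 28.408 ≈ 90.436 days.

90.4 days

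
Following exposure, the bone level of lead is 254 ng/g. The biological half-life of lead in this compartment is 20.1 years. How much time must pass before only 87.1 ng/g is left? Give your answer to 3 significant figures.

31.0 years

Fraction remaining = 87.1/254 ≈ 0.34291.
n = log₂(254/87.1) = ln(2.9162)/ln 2 ≈ 1.5441 half-lives.
t = n × t½ = 1.5441 × 20.1 ≈ 31.036 years.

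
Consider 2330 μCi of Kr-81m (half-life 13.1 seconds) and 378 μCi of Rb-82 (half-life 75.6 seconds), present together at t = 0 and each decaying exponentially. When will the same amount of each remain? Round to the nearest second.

42 seconds

Set 2330·(1/2)^(t/13.1) = 378·(1/2)^(t/75.6).
Taking log₂: log₂(2330/378) = t·(1/13.1 − 1/75.6).
log₂(6.164) = 2.6239; 1/13.1 − 1/75.6 = 0.063108.
t = 2.6239 / 0.063108 ≈ 41.577 seconds.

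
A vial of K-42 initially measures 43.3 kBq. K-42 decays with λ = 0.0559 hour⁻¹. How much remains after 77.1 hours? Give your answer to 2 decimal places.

0.58 kBq

t½ = ln 2 / λ = 0.69315 / 0.0559 ≈ 12.4 hours.
Number of half-lives: n = 77.1/12.4 ≈ 6.2179.
Remaining = 43.3 × (1/2)^6.2179 = 43.3 × 0.013435 ≈ 0.58174 kBq.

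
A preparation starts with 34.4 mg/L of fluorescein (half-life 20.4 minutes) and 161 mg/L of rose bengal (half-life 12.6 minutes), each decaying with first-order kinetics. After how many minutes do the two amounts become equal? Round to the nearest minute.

Set 34.4·(1/2)^(t/20.4) = 161·(1/2)^(t/12.6).
Taking log₂: log₂(34.4/161) = t·(1/20.4 − 1/12.6).
log₂(0.21366) = -2.2266; 1/20.4 − 1/12.6 = -0.030345.
t = -2.2266 / -0.030345 ≈ 73.374 minutes.

73 minutes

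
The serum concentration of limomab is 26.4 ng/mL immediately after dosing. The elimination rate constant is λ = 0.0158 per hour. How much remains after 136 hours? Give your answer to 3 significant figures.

t½ = ln 2 / λ = 0.69315 / 0.0158 ≈ 43.87 hours.
Number of half-lives: n = 136/43.87 ≈ 3.1001.
Remaining = 26.4 × (1/2)^3.1001 = 26.4 × 0.11662 ≈ 3.0789 ng/mL.

3.08 ng/mL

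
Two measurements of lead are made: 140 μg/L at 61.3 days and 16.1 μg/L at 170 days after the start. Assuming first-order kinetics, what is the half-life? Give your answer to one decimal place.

34.8 days

Over Δt = 170 − 61.3 = 108.7 days, the level fell by a factor of 140/16.1 ≈ 8.6957.
n = log₂(8.6957) ≈ 3.1203 half-lives, so t½ = 108.7/3.1203 ≈ 34.836 days.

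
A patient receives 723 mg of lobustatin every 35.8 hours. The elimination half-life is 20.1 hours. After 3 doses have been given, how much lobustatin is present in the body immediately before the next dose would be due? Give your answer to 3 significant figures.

289 mg

The 3 doses were given 107.4, 71.6, 35.8 hours ago.
Total = 723·(1/2)^(107.4/20.1) + 723·(1/2)^(71.6/20.1) + 723·(1/2)^(35.8/20.1)
      = 17.809 + 61.209 + 210.37 ≈ 289.38 mg.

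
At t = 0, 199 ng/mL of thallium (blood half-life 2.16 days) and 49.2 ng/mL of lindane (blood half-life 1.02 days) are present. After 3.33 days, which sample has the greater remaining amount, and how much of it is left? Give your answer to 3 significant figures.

thallium, 68.4 ng/mL

thallium: 199 × (1/2)^1.5417 ≈ 68.354 ng/mL.
lindane: 49.2 × (1/2)^3.2647 ≈ 5.1191 ng/mL.
Thallium has more remaining, at ≈ 68.354 ng/mL.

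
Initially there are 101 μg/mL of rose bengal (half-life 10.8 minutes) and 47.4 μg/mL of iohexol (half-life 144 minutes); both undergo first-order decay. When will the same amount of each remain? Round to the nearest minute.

Set 101·(1/2)^(t/10.8) = 47.4·(1/2)^(t/144).
Taking log₂: log₂(101/47.4) = t·(1/10.8 − 1/144).
log₂(2.1308) = 1.0914; 1/10.8 − 1/144 = 0.085648.
t = 1.0914 / 0.085648 ≈ 12.743 minutes.

13 minutes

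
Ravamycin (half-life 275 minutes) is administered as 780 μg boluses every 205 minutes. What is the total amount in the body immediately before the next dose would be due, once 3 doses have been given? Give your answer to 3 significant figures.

The 3 doses were given 615, 410, 205 minutes ago.
Total = 780·(1/2)^(615/275) + 780·(1/2)^(410/275) + 780·(1/2)^(205/275)
      = 165.53 + 277.51 + 465.25 ≈ 908.3 μg.

908 μg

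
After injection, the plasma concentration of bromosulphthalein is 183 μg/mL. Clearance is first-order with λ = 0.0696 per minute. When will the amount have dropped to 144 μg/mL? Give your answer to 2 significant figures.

t½ = ln 2 / λ = 0.69315 / 0.0696 ≈ 9.959 minutes.
Fraction remaining = 144/183 ≈ 0.78689.
n = log₂(183/144) = ln(1.2708)/ln 2 ≈ 0.34577 half-lives.
t = n × t½ = 0.34577 × 9.959 ≈ 3.4436 minutes.

3.4 minutes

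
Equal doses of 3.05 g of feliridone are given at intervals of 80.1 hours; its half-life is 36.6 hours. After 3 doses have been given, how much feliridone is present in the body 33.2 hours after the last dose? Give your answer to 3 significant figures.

2.06 g

The 3 doses were given 193.4, 113.3, 33.2 hours ago.
Total = 3.05·(1/2)^(193.4/36.6) + 3.05·(1/2)^(113.3/36.6) + 3.05·(1/2)^(33.2/36.6)
      = 0.078273 + 0.3568 + 1.6264 ≈ 2.0615 g.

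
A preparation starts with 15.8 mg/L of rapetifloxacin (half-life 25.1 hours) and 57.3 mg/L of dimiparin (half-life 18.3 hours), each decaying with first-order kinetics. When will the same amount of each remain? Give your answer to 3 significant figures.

126 hours

Set 15.8·(1/2)^(t/25.1) = 57.3·(1/2)^(t/18.3).
Taking log₂: log₂(15.8/57.3) = t·(1/25.1 − 1/18.3).
log₂(0.27574) = -1.8586; 1/25.1 − 1/18.3 = -0.014804.
t = -1.8586 / -0.014804 ≈ 125.55 hours.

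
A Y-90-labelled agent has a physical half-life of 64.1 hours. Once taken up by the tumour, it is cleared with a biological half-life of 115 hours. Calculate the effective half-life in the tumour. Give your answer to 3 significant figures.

41.2 hours

1/t_eff = 1/t_phys + 1/t_biol = 1/64.1 + 1/115 = 0.024296 per hour.
t_eff = 64.1 × 115 / (64.1 + 115) ≈ 41.159 hours.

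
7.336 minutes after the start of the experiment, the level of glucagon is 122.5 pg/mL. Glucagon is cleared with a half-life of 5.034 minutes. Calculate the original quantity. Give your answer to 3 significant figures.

336 pg/mL

Number of half-lives elapsed: n = 7.336/5.034 ≈ 1.4573.
A₀ = A × 2^n = 122.5 × 2^1.4573 = 122.5 × 2.7459 ≈ 336.38 pg/mL.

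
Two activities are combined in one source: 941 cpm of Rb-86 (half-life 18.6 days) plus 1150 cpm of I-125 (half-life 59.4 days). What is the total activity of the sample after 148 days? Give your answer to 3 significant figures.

Rb-86: 941 × (1/2)^(148/18.6) = 941 × (1/2)^7.957 ≈ 3.787 cpm.
I-125: 1150 × (1/2)^(148/59.4) = 1150 × (1/2)^2.4916 ≈ 204.48 cpm.
Total = 3.787 + 204.48 ≈ 208.27 cpm.

208 cpm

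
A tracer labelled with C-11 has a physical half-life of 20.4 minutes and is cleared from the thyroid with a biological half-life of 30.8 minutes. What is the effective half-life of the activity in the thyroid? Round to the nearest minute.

1/t_eff = 1/t_phys + 1/t_biol = 1/20.4 + 1/30.8 = 0.081487 per minute.
t_eff = 20.4 × 30.8 / (20.4 + 30.8) ≈ 12.272 minutes.

12 minutes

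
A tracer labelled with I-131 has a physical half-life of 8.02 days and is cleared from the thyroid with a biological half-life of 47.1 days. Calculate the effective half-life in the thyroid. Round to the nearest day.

1/t_eff = 1/t_phys + 1/t_biol = 1/8.02 + 1/47.1 = 0.14592 per day.
t_eff = 8.02 × 47.1 / (8.02 + 47.1) ≈ 6.8531 days.

7 days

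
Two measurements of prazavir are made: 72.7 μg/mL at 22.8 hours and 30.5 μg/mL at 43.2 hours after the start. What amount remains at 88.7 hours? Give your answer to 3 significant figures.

4.39 μg/mL

Over Δt = 43.2 − 22.8 = 20.4 hours, the level fell by a factor of 72.7/30.5 ≈ 2.3836.
n = log₂(2.3836) ≈ 1.2531 half-lives, so t½ = 20.4/1.2531 ≈ 16.279 hours.
From t = 43.2 to t = 88.7: 30.5 × (1/2)^((88.7−43.2)/16.279) ≈ 4.3946 μg/mL.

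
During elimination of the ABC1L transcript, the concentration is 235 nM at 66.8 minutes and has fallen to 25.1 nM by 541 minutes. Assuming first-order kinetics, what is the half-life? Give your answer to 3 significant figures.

147 minutes

Over Δt = 541 − 66.8 = 474.2 minutes, the level fell by a factor of 235/25.1 ≈ 9.3625.
n = log₂(9.3625) ≈ 3.2269 half-lives, so t½ = 474.2/3.2269 ≈ 146.95 minutes.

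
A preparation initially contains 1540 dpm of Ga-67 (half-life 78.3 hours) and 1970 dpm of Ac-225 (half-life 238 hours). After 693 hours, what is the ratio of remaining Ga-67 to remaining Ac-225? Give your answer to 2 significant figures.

0.013

Ga-67: 1540 × (1/2)^(693/78.3) = 1540 × (1/2)^8.8506 ≈ 3.336 dpm.
Ac-225: 1970 × (1/2)^(693/238) = 1970 × (1/2)^2.9118 ≈ 261.78 dpm.
Ratio ≈ 3.336 / 261.78 ≈ 0.012744.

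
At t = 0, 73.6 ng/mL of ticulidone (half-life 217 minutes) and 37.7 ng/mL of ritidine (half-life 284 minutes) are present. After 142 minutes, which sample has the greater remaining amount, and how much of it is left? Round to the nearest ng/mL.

ticulidone, 47 ng/mL

ticulidone: 73.6 × (1/2)^0.65438 ≈ 46.762 ng/mL.
ritidine: 37.7 × (1/2)^0.5 ≈ 26.658 ng/mL.
Ticulidone has more remaining, at ≈ 46.762 ng/mL.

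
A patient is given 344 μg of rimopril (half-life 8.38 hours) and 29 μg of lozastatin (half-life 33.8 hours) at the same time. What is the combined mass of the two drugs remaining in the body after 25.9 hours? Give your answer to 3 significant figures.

rimopril: 344 × (1/2)^(25.9/8.38) = 344 × (1/2)^3.0907 ≈ 40.38 μg.
lozastatin: 29 × (1/2)^(25.9/33.8) = 29 × (1/2)^0.76627 ≈ 17.05 μg.
Total = 40.38 + 17.05 ≈ 57.43 μg.

57.4 μg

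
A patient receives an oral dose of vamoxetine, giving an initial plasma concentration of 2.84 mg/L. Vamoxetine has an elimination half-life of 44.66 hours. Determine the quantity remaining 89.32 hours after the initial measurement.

Elapsed time is 2 half-lives (89.32/44.66).
Each half-life halves the amount: 2.84 × (1/2)^2 = 2.84/4 = 0.71 mg/L.

0.71 mg/L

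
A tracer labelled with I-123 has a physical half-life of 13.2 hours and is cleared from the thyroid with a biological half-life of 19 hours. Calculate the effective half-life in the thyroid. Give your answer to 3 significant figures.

1/t_eff = 1/t_phys + 1/t_biol = 1/13.2 + 1/19 = 0.12839 per hour.
t_eff = 13.2 × 19 / (13.2 + 19) ≈ 7.7888 hours.

7.79 hours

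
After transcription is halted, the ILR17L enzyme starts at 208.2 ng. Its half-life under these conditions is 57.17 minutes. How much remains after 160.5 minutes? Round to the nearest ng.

Number of half-lives: n = 160.5/57.17 ≈ 2.8074.
Remaining = 208.2 × (1/2)^2.8074 = 208.2 × 0.14285 ≈ 29.742 ng.

30 ng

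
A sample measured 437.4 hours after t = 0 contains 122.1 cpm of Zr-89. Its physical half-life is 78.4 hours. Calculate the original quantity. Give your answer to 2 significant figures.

5800 cpm

Number of half-lives elapsed: n = 437.4/78.4 ≈ 5.5791.
A₀ = A × 2^n = 122.1 × 2^5.5791 = 122.1 × 47.805 ≈ 5837 cpm.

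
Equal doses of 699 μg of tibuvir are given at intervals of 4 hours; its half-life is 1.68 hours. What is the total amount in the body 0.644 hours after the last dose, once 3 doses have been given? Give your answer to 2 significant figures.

660 μg

The 3 doses were given 8.644, 4.644, 0.644 hours ago.
Total = 699·(1/2)^(8.644/1.68) + 699·(1/2)^(4.644/1.68) + 699·(1/2)^(0.644/1.68)
      = 19.752 + 102.88 + 535.9 ≈ 658.53 μg.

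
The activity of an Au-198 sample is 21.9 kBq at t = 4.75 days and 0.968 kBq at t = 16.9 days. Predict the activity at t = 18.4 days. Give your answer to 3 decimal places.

Over Δt = 16.9 − 4.75 = 12.15 days, the level fell by a factor of 21.9/0.968 ≈ 22.624.
n = log₂(22.624) ≈ 4.4998 half-lives, so t½ = 12.15/4.4998 ≈ 2.7001 days.
From t = 16.9 to t = 18.4: 0.968 × (1/2)^((18.4−16.9)/2.7001) ≈ 0.65863 kBq.

0.659 kBq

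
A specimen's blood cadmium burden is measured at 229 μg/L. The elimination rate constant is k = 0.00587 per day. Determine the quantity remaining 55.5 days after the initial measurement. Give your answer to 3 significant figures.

t½ = ln 2 / k = 0.69315 / 0.00587 ≈ 118.08 days.
Number of half-lives: n = 55.5/118.08 ≈ 0.47001.
Remaining = 229 × (1/2)^0.47001 = 229 × 0.72196 ≈ 165.33 μg/L.

165 μg/L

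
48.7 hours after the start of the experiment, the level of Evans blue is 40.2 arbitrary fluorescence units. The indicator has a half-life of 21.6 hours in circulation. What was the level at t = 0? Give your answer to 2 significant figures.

190 arbitrary fluorescence units

Number of half-lives elapsed: n = 48.7/21.6 ≈ 2.2546.
A₀ = A × 2^n = 40.2 × 2^2.2546 = 40.2 × 4.7721 ≈ 191.84 arbitrary fluorescence units.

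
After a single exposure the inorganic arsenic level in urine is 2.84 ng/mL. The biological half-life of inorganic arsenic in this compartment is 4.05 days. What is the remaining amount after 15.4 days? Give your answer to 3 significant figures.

Number of half-lives: n = 15.4/4.05 ≈ 3.8025.
Remaining = 2.84 × (1/2)^3.8025 = 2.84 × 0.071671 ≈ 0.20355 ng/mL.

0.204 ng/mL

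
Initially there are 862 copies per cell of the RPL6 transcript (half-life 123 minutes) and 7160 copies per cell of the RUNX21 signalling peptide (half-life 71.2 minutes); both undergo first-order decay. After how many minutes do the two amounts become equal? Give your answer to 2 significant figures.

Set 862·(1/2)^(t/123) = 7160·(1/2)^(t/71.2).
Taking log₂: log₂(862/7160) = t·(1/123 − 1/71.2).
log₂(0.12039) = -3.0542; 1/123 − 1/71.2 = -0.0059149.
t = -3.0542 / -0.0059149 ≈ 516.36 minutes.

520 minutes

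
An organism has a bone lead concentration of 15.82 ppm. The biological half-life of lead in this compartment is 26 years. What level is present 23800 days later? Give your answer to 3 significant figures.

2.78 ppm

Convert the elapsed time: 23800 days = 65.2055 years.
Number of half-lives: n = 65.2055/26 ≈ 2.5079.
Remaining = 15.82 × (1/2)^2.5079 = 15.82 × 0.17581 ≈ 2.7813 ppm.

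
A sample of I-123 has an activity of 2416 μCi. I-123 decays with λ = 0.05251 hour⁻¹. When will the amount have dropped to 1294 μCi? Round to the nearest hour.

t½ = ln 2 / λ = 0.69315 / 0.05251 ≈ 13.2 hours.
Fraction remaining = 1294/2416 ≈ 0.5356.
n = log₂(2416/1294) = ln(1.8671)/ln 2 ≈ 0.90078 half-lives.
t = n × t½ = 0.90078 × 13.2 ≈ 11.891 hours.

12 hours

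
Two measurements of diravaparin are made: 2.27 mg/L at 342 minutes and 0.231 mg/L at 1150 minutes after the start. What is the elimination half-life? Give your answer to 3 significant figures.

Over Δt = 1150 − 342 = 808 minutes, the level fell by a factor of 2.27/0.231 ≈ 9.8268.
n = log₂(9.8268) ≈ 3.2967 half-lives, so t½ = 808/3.2967 ≈ 245.09 minutes.

245 minutes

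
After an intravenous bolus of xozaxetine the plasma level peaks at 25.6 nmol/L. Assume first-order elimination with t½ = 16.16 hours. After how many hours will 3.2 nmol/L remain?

3.2/25.6 = 1/8, so 3 half-lives have elapsed.
t = 3 × 16.16 = 48.48 hours.

48.48 hours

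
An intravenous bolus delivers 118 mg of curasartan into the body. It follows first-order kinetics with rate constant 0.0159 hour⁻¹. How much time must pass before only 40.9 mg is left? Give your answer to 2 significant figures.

67 hours

t½ = ln 2 / λ = 0.69315 / 0.0159 ≈ 43.594 hours.
Fraction remaining = 40.9/118 ≈ 0.34661.
n = log₂(118/40.9) = ln(2.8851)/ln 2 ≈ 1.5286 half-lives.
t = n × t½ = 1.5286 × 43.594 ≈ 66.639 hours.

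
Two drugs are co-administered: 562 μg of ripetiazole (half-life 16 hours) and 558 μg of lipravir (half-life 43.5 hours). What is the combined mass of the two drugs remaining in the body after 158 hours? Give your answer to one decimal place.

ripetiazole: 562 × (1/2)^(158/16) = 562 × (1/2)^9.875 ≈ 0.5985 μg.
lipravir: 558 × (1/2)^(158/43.5) = 558 × (1/2)^3.6322 ≈ 45.003 μg.
Total = 0.5985 + 45.003 ≈ 45.601 μg.

45.6 μg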